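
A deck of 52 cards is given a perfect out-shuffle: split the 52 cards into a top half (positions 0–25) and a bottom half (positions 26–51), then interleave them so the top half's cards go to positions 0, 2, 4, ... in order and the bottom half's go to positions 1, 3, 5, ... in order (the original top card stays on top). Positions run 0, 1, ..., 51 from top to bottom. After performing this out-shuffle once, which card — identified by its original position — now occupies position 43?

47

Work backwards from position 43, undoing one out-shuffle at a time:
43 ← 47
So the card now at position 43 started at position 47.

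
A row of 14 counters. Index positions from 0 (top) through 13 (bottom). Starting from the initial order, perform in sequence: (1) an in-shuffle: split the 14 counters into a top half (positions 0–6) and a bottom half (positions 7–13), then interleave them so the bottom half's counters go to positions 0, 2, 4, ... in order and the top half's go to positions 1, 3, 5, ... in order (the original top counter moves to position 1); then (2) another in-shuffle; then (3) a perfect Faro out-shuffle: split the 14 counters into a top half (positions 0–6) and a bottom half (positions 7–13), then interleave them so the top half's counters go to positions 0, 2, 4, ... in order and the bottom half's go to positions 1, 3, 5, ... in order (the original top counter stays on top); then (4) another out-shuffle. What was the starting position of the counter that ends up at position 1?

Undo the operations in reverse order, starting from position 1:
  undo op 4 (out-shuffle, from bottom half): 1 ← 7
  undo op 3 (out-shuffle, from bottom half): 7 ← 10
  undo op 2 (in-shuffle, from bottom half): 10 ← 12
  undo op 1 (in-shuffle, from bottom half): 12 ← 13
So the counter at position 1 came from original position 13.

13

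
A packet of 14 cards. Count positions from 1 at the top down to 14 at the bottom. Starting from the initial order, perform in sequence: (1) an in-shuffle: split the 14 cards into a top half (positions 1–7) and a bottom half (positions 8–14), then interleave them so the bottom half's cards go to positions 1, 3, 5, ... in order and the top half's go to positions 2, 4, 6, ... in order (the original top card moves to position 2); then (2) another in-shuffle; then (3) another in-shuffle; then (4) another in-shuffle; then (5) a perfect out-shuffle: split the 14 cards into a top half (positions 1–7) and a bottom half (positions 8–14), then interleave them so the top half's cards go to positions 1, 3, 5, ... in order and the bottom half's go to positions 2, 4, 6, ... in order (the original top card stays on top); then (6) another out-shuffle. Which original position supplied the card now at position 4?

Undo the operations in reverse order, starting from position 4:
  undo op 6 (out-shuffle, from bottom half): 4 ← 9
  undo op 5 (out-shuffle, from top half): 9 ← 5
  undo op 4 (in-shuffle, from bottom half): 5 ← 10
  undo op 3 (in-shuffle, from top half): 10 ← 5
  undo op 2 (in-shuffle, from bottom half): 5 ← 10
  undo op 1 (in-shuffle, from top half): 10 ← 5
So the card at position 4 came from original position 5.

5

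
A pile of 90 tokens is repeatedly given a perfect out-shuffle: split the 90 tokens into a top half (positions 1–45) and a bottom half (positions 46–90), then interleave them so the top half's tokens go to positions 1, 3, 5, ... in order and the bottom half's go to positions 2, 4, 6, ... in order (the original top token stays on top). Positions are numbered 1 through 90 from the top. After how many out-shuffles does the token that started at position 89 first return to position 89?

Follow position 89 under repeated out-shuffles:
89 → 88 → 86 → 82 → 74 → 58 → 26 → 51 → 12 → 23 → 45 → 89
It first returns after 11 out-shuffles.

11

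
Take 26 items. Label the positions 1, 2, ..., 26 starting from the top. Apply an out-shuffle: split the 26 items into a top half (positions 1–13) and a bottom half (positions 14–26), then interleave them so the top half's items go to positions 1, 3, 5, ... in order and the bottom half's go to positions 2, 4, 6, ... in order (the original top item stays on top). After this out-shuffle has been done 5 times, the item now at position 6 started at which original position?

16

Work backwards from position 6, undoing one out-shuffle at a time:
6 ← 16 ← 21 ← 11 ← 6 ← 16
So the item now at position 6 started at position 16.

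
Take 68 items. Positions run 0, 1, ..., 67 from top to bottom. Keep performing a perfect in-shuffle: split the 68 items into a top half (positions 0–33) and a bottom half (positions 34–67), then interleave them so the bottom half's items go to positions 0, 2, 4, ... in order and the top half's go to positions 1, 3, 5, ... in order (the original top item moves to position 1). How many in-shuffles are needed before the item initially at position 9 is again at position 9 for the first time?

22

Follow position 9 under repeated in-shuffles:
9 → 19 → 39 → 10 → 21 → 43 → 18 → 37 → ... → 9 (length 22)
It first returns after 22 in-shuffles.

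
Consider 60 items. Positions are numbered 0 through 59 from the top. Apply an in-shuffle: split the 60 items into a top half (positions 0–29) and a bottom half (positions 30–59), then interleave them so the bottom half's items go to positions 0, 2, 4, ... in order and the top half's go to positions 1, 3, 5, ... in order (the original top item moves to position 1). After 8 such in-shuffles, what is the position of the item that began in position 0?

11

Track the item's position through each in-shuffle:
0 → 1 → 3 → 7 → 15 → 31 → 2 → 5 → 11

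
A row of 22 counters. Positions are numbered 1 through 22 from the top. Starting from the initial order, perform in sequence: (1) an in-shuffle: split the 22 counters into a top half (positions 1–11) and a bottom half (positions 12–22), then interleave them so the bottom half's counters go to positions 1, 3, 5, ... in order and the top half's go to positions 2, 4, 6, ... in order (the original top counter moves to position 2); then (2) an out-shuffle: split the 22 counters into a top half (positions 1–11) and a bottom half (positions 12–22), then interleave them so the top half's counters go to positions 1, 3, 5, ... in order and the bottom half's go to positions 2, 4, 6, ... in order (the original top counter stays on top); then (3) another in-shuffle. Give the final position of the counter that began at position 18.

8

Track the counter from position 18 forward through each operation:
  after op 1 (in-shuffle): 18 → 13
  after op 2 (out-shuffle): 13 → 4
  after op 3 (in-shuffle): 4 → 8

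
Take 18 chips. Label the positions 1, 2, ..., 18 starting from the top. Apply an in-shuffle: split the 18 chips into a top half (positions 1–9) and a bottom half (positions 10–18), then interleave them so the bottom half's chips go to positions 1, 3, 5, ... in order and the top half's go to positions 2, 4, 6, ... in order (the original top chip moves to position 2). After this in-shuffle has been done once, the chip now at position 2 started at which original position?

1

Work backwards from position 2, undoing one in-shuffle at a time:
2 ← 1
So the chip now at position 2 started at position 1.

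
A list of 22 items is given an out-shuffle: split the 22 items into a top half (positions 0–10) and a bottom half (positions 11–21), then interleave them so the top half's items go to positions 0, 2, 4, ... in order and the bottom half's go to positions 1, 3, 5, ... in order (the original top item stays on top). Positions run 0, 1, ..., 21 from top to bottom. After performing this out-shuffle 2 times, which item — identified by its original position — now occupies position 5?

Work backwards from position 5, undoing one out-shuffle at a time:
5 ← 13 ← 17
So the item now at position 5 started at position 17.

17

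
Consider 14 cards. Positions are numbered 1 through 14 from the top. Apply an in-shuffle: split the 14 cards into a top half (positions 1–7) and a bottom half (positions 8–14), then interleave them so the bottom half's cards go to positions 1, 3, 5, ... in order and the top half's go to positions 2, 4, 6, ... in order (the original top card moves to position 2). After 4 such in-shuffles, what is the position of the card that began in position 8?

Track the card's position through each in-shuffle:
8 → 1 → 2 → 4 → 8

8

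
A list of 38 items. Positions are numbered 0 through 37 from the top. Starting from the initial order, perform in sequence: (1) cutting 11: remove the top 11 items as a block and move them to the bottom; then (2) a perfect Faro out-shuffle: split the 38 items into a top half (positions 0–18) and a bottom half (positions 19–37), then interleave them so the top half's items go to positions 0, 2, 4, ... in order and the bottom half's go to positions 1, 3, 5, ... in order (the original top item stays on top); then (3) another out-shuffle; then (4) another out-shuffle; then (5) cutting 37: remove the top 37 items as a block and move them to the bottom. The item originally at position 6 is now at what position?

Track the item from position 6 forward through each operation:
  after op 1 (cut 11): 6 → 33
  after op 2 (out-shuffle): 33 → 29
  after op 3 (out-shuffle): 29 → 21
  after op 4 (out-shuffle): 21 → 5
  after op 5 (cut 37): 5 → 6

6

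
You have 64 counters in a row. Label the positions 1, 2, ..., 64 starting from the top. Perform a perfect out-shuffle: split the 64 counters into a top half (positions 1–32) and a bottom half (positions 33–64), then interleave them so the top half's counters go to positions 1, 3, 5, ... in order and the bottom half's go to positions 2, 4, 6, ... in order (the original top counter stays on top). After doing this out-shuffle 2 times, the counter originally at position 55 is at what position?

Track the counter's position through each out-shuffle:
55 → 46 → 28

28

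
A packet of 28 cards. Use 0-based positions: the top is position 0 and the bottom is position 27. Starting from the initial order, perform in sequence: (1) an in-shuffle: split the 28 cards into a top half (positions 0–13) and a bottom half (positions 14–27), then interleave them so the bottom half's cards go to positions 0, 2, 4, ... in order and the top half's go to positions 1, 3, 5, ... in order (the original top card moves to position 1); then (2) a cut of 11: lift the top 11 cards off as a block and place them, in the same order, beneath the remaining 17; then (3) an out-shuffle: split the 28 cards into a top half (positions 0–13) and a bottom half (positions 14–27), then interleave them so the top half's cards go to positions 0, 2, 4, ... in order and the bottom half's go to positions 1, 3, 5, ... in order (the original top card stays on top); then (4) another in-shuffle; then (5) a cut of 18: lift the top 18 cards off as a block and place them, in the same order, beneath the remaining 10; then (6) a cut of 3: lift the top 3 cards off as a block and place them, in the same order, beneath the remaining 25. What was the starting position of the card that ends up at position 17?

17

Undo the operations in reverse order, starting from position 17:
  undo op 6 (cut 3): 17 ← 20
  undo op 5 (cut 18): 20 ← 10
  undo op 4 (in-shuffle, from bottom half): 10 ← 19
  undo op 3 (out-shuffle, from bottom half): 19 ← 23
  undo op 2 (cut 11): 23 ← 6
  undo op 1 (in-shuffle, from bottom half): 6 ← 17
So the card at position 17 came from original position 17.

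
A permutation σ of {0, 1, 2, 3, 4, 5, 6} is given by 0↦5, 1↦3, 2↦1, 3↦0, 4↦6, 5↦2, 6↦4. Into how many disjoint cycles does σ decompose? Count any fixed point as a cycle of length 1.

2

Cycle decomposition: (0 5 2 1 3) (4 6).
2 cycles.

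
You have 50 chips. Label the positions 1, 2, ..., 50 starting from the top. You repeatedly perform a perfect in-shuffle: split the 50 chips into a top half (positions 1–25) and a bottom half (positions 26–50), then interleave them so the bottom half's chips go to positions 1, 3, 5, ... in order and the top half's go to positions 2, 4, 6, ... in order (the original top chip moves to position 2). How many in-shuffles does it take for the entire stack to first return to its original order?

8

The in-shuffle permutes the 50 positions with cycle lengths [2, 8, 8, 8, 8, 8, 8].
Every chip is home exactly when every cycle has completed a whole number of laps, i.e. after lcm(2, 8) = 8 in-shuffles.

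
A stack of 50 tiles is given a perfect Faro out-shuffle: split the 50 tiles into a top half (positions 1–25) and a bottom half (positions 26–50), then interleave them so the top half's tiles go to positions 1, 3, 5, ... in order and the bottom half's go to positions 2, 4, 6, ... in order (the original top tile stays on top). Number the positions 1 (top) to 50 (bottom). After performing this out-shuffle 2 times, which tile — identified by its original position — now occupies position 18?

42

Work backwards from position 18, undoing one out-shuffle at a time:
18 ← 34 ← 42
So the tile now at position 18 started at position 42.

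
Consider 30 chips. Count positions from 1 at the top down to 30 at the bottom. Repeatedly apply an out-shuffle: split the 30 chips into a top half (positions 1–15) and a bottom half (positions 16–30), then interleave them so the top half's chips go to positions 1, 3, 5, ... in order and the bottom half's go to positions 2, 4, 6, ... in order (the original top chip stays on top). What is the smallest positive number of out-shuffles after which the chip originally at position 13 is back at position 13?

28

Follow position 13 under repeated out-shuffles:
13 → 25 → 20 → 10 → 19 → 8 → 15 → 29 → ... → 13 (length 28)
It first returns after 28 out-shuffles.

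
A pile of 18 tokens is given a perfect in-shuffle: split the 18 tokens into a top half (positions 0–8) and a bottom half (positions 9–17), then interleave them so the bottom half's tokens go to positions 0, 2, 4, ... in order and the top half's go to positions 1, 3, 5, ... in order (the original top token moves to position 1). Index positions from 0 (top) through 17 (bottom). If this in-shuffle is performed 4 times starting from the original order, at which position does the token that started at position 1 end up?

12

Track the token's position through each in-shuffle:
1 → 3 → 7 → 15 → 12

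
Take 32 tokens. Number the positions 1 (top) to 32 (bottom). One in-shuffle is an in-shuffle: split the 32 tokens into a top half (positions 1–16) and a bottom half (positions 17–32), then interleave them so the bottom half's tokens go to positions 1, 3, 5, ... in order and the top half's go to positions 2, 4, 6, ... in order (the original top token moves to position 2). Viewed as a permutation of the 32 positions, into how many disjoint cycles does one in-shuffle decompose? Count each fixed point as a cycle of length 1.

Trace each unvisited position around until it returns:
(1 2 4 8 16 32 31 29 25 17) (3 6 12 24 15 30 27 21 9 18) (5 10 20 7 14 28 23 13 26 19) (11 22)
4 cycles in total.

4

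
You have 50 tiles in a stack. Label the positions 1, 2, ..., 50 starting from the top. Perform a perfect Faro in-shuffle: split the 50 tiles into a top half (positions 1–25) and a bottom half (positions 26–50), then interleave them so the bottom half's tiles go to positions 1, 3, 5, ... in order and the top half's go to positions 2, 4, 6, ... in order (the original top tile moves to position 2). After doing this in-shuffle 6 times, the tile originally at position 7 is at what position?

Track the tile's position through each in-shuffle:
7 → 14 → 28 → 5 → 10 → 20 → 40

40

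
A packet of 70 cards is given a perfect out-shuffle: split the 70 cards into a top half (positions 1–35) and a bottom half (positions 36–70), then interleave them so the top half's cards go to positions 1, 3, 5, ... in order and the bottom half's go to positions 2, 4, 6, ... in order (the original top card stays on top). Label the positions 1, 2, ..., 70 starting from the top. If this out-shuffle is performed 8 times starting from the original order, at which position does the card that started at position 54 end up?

45

Track the card's position through each out-shuffle:
54 → 38 → 6 → 11 → 21 → 41 → 12 → 23 → 45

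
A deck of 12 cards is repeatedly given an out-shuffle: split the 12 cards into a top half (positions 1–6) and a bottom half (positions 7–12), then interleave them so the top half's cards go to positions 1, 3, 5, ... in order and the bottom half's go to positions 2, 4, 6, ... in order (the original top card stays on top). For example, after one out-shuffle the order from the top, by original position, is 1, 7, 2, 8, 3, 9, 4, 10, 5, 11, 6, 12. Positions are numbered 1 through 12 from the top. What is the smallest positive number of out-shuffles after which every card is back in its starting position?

The out-shuffle permutes the 12 positions with cycle lengths [1, 1, 10].
Every card is home exactly when every cycle has completed a whole number of laps, i.e. after lcm(1, 10) = 10 out-shuffles.

10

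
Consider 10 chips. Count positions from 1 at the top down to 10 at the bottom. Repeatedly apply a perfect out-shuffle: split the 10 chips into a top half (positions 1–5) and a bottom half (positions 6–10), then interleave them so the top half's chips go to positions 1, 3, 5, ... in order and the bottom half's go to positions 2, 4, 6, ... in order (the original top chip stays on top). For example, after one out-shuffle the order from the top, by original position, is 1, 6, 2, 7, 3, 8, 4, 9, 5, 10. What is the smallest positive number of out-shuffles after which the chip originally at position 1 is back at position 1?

1

Position 1 is fixed by the out-shuffle; it is already back after 1 application.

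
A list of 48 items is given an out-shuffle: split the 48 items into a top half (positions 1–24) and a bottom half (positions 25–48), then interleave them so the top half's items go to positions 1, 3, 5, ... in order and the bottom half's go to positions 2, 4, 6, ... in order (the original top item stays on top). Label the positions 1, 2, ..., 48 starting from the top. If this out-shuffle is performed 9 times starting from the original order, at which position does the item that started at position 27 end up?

Track the item's position through each out-shuffle:
27 → 6 → 11 → 21 → 41 → 34 → 20 → 39 → 30 → 12

12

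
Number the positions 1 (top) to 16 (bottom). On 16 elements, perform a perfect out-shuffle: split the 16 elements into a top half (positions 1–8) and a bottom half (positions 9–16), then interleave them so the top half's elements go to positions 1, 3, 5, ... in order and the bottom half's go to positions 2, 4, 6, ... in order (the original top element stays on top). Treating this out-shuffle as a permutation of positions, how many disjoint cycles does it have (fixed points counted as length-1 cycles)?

Trace each unvisited position around until it returns:
(1) (2 3 5 9) (4 7 13 10) (6 11) (8 15 14 12) (16)
6 cycles in total.

6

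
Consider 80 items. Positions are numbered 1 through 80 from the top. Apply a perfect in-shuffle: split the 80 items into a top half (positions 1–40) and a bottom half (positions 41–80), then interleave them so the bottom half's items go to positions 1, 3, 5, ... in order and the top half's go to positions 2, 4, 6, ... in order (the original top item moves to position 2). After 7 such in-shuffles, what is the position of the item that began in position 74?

Track the item's position through each in-shuffle:
74 → 67 → 53 → 25 → 50 → 19 → 38 → 76

76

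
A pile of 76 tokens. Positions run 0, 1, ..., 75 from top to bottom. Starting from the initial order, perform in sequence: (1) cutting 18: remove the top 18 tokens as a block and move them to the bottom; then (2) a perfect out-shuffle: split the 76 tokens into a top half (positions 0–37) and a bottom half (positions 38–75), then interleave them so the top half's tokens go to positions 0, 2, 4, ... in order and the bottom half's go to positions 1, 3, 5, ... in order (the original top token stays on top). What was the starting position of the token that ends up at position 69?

14

Undo the operations in reverse order, starting from position 69:
  undo op 2 (out-shuffle, from bottom half): 69 ← 72
  undo op 1 (cut 18): 72 ← 14
So the token at position 69 came from original position 14.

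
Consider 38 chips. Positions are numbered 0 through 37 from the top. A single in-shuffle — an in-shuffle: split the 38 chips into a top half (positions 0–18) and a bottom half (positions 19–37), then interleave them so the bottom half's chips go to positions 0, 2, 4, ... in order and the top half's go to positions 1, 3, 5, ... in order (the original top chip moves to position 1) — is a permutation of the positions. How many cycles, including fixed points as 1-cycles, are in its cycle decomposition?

4

Trace each unvisited position around until it returns:
(0 1 3 7 15 31 ... len 12) (2 5 11 23 8 17 ... len 12) (6 13 27 16 33 28 ... len 12) (12 25)
4 cycles in total.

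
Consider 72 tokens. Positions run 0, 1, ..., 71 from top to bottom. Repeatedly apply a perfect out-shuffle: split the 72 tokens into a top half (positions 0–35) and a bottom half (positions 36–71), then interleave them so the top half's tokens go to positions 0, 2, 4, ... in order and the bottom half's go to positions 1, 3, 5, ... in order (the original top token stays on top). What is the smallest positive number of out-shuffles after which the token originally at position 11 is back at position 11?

35

Follow position 11 under repeated out-shuffles:
11 → 22 → 44 → 17 → 34 → 68 → 65 → 59 → ... → 11 (length 35)
It first returns after 35 out-shuffles.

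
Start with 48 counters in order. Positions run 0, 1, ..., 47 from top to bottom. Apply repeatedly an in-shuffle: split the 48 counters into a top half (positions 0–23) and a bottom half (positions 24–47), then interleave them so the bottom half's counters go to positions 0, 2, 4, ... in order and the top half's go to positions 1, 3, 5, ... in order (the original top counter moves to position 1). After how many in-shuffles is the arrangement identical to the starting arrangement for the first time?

21

The in-shuffle permutes the 48 positions with cycle lengths [3, 3, 21, 21].
Every counter is home exactly when every cycle has completed a whole number of laps, i.e. after lcm(3, 21) = 21 in-shuffles.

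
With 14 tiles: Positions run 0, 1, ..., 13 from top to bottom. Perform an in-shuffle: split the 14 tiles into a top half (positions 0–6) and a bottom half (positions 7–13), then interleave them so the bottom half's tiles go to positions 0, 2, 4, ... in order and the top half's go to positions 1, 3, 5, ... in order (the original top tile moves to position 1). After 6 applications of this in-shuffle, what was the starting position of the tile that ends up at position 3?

Work backwards from position 3, undoing one in-shuffle at a time:
3 ← 1 ← 0 ← 7 ← 3 ← 1 ← 0
So the tile now at position 3 started at position 0.

0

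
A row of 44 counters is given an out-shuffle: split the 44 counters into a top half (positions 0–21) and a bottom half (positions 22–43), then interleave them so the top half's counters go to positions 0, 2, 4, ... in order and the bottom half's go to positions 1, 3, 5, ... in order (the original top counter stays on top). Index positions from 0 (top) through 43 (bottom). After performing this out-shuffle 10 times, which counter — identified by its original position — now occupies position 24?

Work backwards from position 24, undoing one out-shuffle at a time:
24 ← 12 ← 6 ← 3 ← 23 ← 33 ← 38 ← 19 ← 31 ← 37 ← 40
So the counter now at position 24 started at position 40.

40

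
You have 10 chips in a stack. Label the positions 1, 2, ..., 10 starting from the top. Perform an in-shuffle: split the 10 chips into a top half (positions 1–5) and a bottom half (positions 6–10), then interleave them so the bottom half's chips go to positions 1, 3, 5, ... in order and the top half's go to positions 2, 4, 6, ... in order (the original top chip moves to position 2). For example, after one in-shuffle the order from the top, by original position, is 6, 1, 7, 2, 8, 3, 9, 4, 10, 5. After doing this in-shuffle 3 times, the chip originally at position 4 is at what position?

10

Track the chip's position through each in-shuffle:
4 → 8 → 5 → 10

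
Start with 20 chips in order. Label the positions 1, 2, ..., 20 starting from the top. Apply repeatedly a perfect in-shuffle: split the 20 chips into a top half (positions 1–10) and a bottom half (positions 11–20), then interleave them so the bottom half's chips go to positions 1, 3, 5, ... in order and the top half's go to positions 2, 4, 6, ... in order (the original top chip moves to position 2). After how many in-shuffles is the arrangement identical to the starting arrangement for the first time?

The in-shuffle permutes the 20 positions with cycle lengths [2, 3, 3, 6, 6].
Every chip is home exactly when every cycle has completed a whole number of laps, i.e. after lcm(2, 3, 6) = 6 in-shuffles.

6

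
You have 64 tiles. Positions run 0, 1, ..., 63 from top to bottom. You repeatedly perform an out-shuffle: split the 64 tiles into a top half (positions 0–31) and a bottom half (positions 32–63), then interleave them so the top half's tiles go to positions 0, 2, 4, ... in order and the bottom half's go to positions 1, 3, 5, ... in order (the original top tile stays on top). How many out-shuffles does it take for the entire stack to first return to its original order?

6

The out-shuffle permutes the 64 positions with cycle lengths [1, 1, 2, 3, 3, 6, 6, 6, 6, 6, 6, 6, 6, 6].
Every tile is home exactly when every cycle has completed a whole number of laps, i.e. after lcm(1, 2, 3, 6) = 6 out-shuffles.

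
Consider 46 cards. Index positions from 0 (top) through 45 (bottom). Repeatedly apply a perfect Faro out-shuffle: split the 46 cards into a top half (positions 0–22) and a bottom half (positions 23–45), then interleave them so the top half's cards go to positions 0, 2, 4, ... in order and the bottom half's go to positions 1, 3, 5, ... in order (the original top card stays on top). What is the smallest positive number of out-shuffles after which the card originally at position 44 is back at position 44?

12

Follow position 44 under repeated out-shuffles:
44 → 43 → 41 → 37 → 29 → 13 → 26 → 7 → 14 → 28 → 11 → 22 → 44
It first returns after 12 out-shuffles.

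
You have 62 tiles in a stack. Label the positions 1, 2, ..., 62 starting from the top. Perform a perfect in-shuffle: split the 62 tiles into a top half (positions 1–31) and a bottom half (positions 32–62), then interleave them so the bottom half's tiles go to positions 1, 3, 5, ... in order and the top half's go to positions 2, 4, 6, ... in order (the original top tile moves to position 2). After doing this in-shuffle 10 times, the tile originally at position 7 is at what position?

49

Track the tile's position through each in-shuffle:
7 → 14 → 28 → 56 → 49 → 35 → 7 → 14 → 28 → 56 → 49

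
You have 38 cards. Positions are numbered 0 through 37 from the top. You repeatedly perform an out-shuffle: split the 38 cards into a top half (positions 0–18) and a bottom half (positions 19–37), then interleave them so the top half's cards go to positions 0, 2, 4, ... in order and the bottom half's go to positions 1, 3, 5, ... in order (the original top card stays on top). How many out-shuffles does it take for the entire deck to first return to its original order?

The out-shuffle permutes the 38 positions with cycle lengths [1, 1, 36].
Every card is home exactly when every cycle has completed a whole number of laps, i.e. after lcm(1, 36) = 36 out-shuffles.

36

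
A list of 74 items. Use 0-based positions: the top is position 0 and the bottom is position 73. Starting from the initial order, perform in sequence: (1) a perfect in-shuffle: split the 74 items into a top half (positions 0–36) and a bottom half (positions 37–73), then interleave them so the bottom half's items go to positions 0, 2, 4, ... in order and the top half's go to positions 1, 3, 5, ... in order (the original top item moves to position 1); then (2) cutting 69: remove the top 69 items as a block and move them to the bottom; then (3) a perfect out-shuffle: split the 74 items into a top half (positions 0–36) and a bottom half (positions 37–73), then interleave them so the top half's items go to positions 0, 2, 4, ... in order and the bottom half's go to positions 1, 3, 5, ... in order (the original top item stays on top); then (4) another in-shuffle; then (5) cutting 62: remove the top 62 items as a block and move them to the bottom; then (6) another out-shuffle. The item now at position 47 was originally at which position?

68

Undo the operations in reverse order, starting from position 47:
  undo op 6 (out-shuffle, from bottom half): 47 ← 60
  undo op 5 (cut 62): 60 ← 48
  undo op 4 (in-shuffle, from bottom half): 48 ← 61
  undo op 3 (out-shuffle, from bottom half): 61 ← 67
  undo op 2 (cut 69): 67 ← 62
  undo op 1 (in-shuffle, from bottom half): 62 ← 68
So the item at position 47 came from original position 68.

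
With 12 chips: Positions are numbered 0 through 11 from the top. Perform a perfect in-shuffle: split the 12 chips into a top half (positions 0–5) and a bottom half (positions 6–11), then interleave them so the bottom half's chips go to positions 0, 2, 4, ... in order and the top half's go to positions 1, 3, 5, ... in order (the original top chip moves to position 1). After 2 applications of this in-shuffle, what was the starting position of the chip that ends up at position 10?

Work backwards from position 10, undoing one in-shuffle at a time:
10 ← 11 ← 5
So the chip now at position 10 started at position 5.

5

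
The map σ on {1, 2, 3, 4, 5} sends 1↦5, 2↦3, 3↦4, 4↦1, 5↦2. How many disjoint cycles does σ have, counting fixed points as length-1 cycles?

Cycle decomposition: (1 5 2 3 4).
1 cycle.

1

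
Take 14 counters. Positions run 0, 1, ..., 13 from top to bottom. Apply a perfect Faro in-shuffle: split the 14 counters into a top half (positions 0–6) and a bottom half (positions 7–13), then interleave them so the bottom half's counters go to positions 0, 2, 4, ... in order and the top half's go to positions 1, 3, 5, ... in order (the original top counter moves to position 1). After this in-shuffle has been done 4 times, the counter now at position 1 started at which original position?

1

Work backwards from position 1, undoing one in-shuffle at a time:
1 ← 0 ← 7 ← 3 ← 1
So the counter now at position 1 started at position 1.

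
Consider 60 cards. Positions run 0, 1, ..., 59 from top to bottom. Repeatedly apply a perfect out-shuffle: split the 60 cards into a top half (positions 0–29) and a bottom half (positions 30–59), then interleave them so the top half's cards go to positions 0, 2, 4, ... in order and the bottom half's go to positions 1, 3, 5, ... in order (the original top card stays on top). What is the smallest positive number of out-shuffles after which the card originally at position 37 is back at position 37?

58

Follow position 37 under repeated out-shuffles:
37 → 15 → 30 → 1 → 2 → 4 → 8 → 16 → ... → 37 (length 58)
It first returns after 58 out-shuffles.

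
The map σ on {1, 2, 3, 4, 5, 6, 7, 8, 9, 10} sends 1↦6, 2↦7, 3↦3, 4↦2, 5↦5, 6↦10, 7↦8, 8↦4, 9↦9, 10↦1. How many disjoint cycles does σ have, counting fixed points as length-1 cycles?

Cycle decomposition: (1 6 10) (2 7 8 4) (3) (5) (9).
5 cycles.

5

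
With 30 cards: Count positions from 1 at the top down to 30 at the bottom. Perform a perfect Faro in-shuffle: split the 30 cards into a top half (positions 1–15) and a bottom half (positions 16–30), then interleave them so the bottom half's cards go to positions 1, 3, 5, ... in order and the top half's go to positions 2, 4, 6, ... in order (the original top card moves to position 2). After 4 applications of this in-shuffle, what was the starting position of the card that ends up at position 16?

Work backwards from position 16, undoing one in-shuffle at a time:
16 ← 8 ← 4 ← 2 ← 1
So the card now at position 16 started at position 1.

1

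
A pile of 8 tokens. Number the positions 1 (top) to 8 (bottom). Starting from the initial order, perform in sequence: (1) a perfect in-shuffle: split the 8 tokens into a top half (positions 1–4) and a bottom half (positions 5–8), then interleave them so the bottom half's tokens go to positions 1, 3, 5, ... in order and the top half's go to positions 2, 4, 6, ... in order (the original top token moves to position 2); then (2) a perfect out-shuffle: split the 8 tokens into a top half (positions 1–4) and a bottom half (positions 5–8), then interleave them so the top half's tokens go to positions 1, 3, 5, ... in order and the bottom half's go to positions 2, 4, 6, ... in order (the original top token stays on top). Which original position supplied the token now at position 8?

4

Undo the operations in reverse order, starting from position 8:
  undo op 2 (out-shuffle, from bottom half): 8 ← 8
  undo op 1 (in-shuffle, from top half): 8 ← 4
So the token at position 8 came from original position 4.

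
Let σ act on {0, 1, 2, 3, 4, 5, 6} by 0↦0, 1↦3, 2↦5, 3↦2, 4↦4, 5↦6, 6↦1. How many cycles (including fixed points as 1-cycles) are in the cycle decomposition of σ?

Cycle decomposition: (0) (1 3 2 5 6) (4).
3 cycles.

3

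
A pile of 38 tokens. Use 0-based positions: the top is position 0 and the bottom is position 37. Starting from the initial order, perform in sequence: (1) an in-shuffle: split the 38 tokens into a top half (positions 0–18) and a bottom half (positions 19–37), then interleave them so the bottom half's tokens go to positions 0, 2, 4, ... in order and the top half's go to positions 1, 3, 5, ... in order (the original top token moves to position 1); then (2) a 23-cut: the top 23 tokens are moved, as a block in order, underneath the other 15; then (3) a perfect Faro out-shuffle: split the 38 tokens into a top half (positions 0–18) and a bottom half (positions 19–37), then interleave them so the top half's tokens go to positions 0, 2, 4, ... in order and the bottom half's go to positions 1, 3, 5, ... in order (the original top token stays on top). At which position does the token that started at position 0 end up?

Track the token from position 0 forward through each operation:
  after op 1 (in-shuffle): 0 → 1
  after op 2 (cut 23): 1 → 16
  after op 3 (out-shuffle): 16 → 32

32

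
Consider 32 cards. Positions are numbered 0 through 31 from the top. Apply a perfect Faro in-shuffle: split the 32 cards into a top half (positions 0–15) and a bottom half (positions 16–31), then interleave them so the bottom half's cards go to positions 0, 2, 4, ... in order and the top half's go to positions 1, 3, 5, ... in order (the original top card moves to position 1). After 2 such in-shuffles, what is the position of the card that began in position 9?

6

Track the card's position through each in-shuffle:
9 → 19 → 6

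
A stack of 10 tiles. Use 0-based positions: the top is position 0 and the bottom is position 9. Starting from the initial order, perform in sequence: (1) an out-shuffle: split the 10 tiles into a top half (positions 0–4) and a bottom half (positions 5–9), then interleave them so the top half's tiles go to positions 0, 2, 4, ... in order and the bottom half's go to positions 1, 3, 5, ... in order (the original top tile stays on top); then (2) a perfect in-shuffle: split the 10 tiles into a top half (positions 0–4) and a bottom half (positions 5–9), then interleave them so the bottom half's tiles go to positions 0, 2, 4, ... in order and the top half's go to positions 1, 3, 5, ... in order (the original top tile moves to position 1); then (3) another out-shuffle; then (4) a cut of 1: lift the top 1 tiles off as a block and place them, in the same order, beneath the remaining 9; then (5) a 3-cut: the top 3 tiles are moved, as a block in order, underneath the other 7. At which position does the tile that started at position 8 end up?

Track the tile from position 8 forward through each operation:
  after op 1 (out-shuffle): 8 → 7
  after op 2 (in-shuffle): 7 → 4
  after op 3 (out-shuffle): 4 → 8
  after op 4 (cut 1): 8 → 7
  after op 5 (cut 3): 7 → 4

4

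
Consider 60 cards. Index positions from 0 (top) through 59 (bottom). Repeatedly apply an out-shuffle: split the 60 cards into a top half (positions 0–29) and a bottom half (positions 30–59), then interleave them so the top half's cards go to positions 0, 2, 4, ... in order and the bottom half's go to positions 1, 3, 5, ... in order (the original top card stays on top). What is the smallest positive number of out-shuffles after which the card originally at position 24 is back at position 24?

Follow position 24 under repeated out-shuffles:
24 → 48 → 37 → 15 → 30 → 1 → 2 → 4 → ... → 24 (length 58)
It first returns after 58 out-shuffles.

58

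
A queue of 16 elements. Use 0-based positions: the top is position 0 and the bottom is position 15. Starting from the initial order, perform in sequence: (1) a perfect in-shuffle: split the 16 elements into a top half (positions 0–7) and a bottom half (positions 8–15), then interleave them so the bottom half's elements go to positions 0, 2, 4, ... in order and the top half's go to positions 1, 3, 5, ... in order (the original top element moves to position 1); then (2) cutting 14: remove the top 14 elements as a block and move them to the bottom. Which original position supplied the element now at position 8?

Undo the operations in reverse order, starting from position 8:
  undo op 2 (cut 14): 8 ← 6
  undo op 1 (in-shuffle, from bottom half): 6 ← 11
So the element at position 8 came from original position 11.

11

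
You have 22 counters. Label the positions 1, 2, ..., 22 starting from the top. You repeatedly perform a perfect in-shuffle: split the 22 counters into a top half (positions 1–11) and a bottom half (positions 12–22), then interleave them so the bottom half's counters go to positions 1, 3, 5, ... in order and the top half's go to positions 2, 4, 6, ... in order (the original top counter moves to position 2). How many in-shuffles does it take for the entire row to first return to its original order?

The in-shuffle permutes the 22 positions with cycle lengths [11, 11].
Every counter is home exactly when every cycle has completed a whole number of laps, i.e. after lcm(11) = 11 in-shuffles.

11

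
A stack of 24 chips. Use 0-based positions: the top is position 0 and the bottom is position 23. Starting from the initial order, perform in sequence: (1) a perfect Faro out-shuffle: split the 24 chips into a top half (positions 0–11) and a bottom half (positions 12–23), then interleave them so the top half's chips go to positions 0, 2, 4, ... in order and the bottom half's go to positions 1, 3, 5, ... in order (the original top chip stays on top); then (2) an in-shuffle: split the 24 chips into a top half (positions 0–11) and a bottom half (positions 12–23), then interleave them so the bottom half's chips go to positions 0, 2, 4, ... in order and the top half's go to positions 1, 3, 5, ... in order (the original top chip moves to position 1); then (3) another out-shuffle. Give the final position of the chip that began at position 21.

Track the chip from position 21 forward through each operation:
  after op 1 (out-shuffle): 21 → 19
  after op 2 (in-shuffle): 19 → 14
  after op 3 (out-shuffle): 14 → 5

5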